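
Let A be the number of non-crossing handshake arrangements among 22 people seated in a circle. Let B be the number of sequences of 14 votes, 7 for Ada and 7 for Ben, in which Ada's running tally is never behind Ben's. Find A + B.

59215

With 22 = 2·11 people, non-crossing handshake pairings are non-crossing perfect matchings on a circle, counted by C_11. So A = C_11 = 58786.
Reading a vote for the leader as '(' and for the other as ')' turns such a sequence into a balanced string of 7 pairs, so the count is C_7. So B = C_7 = 429.
A + B = 58786 + 429 = 59215.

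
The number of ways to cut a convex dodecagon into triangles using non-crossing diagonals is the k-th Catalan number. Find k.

The number of triangulations of a 12-gon is the Catalan number C_10 (index = sides − 2).

10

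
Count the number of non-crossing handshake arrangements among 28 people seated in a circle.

Non-crossing handshake pairings of 2n people are counted by C_n; 28 people gives n = 14.
C_14 = C_13 · 2(2·13+1)/(13+2) = 742900 · 54/15 = 2674440.

2674440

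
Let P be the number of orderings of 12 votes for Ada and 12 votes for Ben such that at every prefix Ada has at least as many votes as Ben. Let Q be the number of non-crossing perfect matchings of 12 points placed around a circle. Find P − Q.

207880

Reading a vote for the leader as '(' and for the other as ')' turns such a sequence into a balanced string of 12 pairs, so the count is C_12. So P = C_12 = 208012.
Non-crossing perfect matchings of 2n points on a circle are counted by C_n; with 12 points, n = 6. So Q = C_6 = 132.
P − Q = 208012 − 132 = 207880.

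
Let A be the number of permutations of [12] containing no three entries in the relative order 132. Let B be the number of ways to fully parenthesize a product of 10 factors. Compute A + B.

For any fixed pattern of length 3, the pattern-avoiding permutations of [12] number C_12. So A = C_12 = 208012.
Bracketing 10 factors into binary products is counted by C_{10−1} = C_9. So B = C_9 = 4862.
A + B = 208012 + 4862 = 212874.

212874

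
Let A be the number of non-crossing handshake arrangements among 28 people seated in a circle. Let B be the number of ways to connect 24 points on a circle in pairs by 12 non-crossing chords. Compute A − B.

2466428

Non-crossing handshake pairings of 2n people are counted by C_n; 28 people gives n = 14. So A = C_14 = 2674440.
Pairing 24 circle points by 12 non-crossing chords gives C_12 matchings. So B = C_12 = 208012.
A − B = 2674440 − 208012 = 2466428.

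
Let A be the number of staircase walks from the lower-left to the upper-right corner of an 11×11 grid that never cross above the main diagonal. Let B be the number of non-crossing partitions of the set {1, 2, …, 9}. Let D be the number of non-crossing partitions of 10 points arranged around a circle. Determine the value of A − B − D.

37128

Monotone paths in an n×n grid that stay weakly below the diagonal are counted by C_n; here n = 11. So A = C_11 = 58786.
The non-crossing partitions of [9] form a lattice of size C_9. So B = C_9 = 4862.
The non-crossing partitions of [10] form a lattice of size C_10. So D = C_10 = 16796.
A − B − D = 58786 − 4862 − 16796 = 37128.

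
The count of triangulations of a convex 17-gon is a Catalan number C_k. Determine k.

15

The number of triangulations of a 17-gon is the Catalan number C_15 (index = sides − 2).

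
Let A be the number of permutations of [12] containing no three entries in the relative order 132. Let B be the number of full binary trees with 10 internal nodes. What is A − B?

191216

Permutations of [n] avoiding any single length-3 pattern are counted by C_n; here n = 12. So A = C_12 = 208012.
Full binary trees with n internal nodes are counted by C_n; here n = 10. So B = C_10 = 16796.
A − B = 208012 − 16796 = 191216.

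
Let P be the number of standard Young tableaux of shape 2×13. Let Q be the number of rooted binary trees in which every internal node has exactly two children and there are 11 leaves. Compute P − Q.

726104

Standard Young tableaux of shape 2×n are counted by C_n; here n = 13. So P = C_13 = 742900.
Full binary trees with 11 leaves have 11−1 = 10 internal nodes, so there are C_10 of them. So Q = C_10 = 16796.
P − Q = 742900 − 16796 = 726104.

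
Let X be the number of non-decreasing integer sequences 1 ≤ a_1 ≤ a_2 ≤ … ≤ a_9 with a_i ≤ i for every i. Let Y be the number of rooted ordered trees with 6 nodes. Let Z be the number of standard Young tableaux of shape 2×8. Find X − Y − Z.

Such sub-staircase sequences of length n are counted by C_n; here n = 9. So X = C_9 = 4862.
A rooted plane tree on 6 nodes has 5 edges, and such trees are counted by C_5. So Y = C_5 = 42.
Standard Young tableaux of shape 2×n are counted by C_n; here n = 8. So Z = C_8 = 1430.
X − Y − Z = 4862 − 42 − 1430 = 3390.

3390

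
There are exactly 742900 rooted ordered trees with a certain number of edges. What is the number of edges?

Rooted ordered trees with n edges are counted by C_n, and C_13 = 742900.

13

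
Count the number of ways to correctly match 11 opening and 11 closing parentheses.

A balanced arrangement of 11 bracket pairs is a Dyck word of semilength 11, so the count is C_11.
C_11 = 58786.

58786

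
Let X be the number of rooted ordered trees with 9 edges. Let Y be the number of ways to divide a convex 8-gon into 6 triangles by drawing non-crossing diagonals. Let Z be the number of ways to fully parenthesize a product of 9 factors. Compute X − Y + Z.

6160

A rooted plane tree with 9 edges has 10 nodes, and the count is C_9. So X = C_9 = 4862.
A convex 8-gon is triangulated into 6 triangles, and the number of such triangulations is the Catalan number C_{8−2} = C_6. So Y = C_6 = 132.
Ways to associate a product of 9 factors correspond to binary trees on 9 leaves, so the count is C_8. So Z = C_8 = 1430.
X − Y + Z = 4862 − 132 + 1430 = 6160.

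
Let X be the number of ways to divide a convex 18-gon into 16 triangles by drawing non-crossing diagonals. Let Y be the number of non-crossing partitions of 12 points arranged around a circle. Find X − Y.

35149658

Triangulations of a convex m-gon are counted by C_{m−2}; with m = 18 this is C_16. So X = C_16 = 35357670.
The non-crossing partitions of [12] form a lattice of size C_12. So Y = C_12 = 208012.
X − Y = 35357670 − 208012 = 35149658.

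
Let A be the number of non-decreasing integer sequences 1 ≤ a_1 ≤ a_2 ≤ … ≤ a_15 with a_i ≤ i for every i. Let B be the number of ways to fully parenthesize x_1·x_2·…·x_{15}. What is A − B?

Such sub-staircase sequences of length n are counted by C_n; here n = 15. So A = C_15 = 9694845.
Ways to associate a product of 15 factors correspond to binary trees on 15 leaves, so the count is C_14. So B = C_14 = 2674440.
A − B = 9694845 − 2674440 = 7020405.

7020405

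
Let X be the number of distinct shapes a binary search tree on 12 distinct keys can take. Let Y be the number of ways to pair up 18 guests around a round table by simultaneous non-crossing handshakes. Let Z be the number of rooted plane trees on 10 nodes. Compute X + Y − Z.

208012

Rooted binary trees with 12 nodes (each child slot possibly empty) number C_12. So X = C_12 = 208012.
Non-crossing handshake pairings of 2n people are counted by C_n; 18 people gives n = 9. So Y = C_9 = 4862.
Rooted ordered (plane) trees on m nodes have m−1 edges and are counted by C_{m−1}; m = 10 gives C_9. So Z = C_9 = 4862.
X + Y − Z = 208012 + 4862 − 4862 = 208012.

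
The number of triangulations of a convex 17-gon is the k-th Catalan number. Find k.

A convex 17-gon is triangulated into 15 triangles, and the number of such triangulations is the Catalan number C_{17−2} = C_15.

15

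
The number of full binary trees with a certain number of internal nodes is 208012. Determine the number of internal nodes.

12

Full binary trees with n internal nodes are counted by C_n. The Catalan number equal to 208012 is C_12.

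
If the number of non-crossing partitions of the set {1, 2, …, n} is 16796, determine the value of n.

10

Non-crossing partitions of [n] are counted by C_n. The Catalan number equal to 16796 is C_10.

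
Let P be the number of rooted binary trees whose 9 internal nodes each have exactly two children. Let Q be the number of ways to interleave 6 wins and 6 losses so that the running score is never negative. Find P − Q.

4730

The number of full binary trees on 9 internal nodes is the Catalan number C_9. So P = C_9 = 4862.
Reading a vote for the leader as '(' and for the other as ')' turns such a sequence into a balanced string of 6 pairs, so the count is C_6. So Q = C_6 = 132.
P − Q = 4862 − 132 = 4730.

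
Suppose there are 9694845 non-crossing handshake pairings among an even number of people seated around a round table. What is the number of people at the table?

30

Non-crossing handshake pairings of 2n people are counted by C_n; 9694845 = C_15.
So n = 15, and there are 2n = 30 people.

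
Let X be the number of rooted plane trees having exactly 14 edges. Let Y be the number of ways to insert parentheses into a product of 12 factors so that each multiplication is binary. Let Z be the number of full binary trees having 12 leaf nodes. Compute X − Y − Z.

A rooted plane tree with 14 edges has 15 nodes, and the count is C_14. So X = C_14 = 2674440.
Parenthesizations of m factors correspond to full binary trees with m leaves, counted by C_{m−1}; m = 12 gives C_11. So Y = C_11 = 58786.
Full binary trees with 12 leaves have 12−1 = 11 internal nodes, so there are C_11 of them. So Z = C_11 = 58786.
X − Y − Z = 2674440 − 58786 − 58786 = 2556868.

2556868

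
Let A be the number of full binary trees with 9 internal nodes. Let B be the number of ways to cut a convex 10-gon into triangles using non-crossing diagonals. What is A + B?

The number of full binary trees on 9 internal nodes is the Catalan number C_9. So A = C_9 = 4862.
The number of triangulations of a 10-gon is the Catalan number C_8 (index = sides − 2). So B = C_8 = 1430.
A + B = 4862 + 1430 = 6292.

6292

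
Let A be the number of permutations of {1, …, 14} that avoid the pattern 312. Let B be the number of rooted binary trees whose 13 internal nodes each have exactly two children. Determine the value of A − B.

Permutations of [n] avoiding any single length-3 pattern are counted by C_n; here n = 14. So A = C_14 = 2674440.
The number of full binary trees on 13 internal nodes is the Catalan number C_13. So B = C_13 = 742900.
A − B = 2674440 − 742900 = 1931540.

1931540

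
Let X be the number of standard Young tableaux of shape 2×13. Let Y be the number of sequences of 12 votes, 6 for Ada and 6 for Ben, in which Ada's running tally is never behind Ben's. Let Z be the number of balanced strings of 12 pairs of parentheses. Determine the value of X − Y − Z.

By the hook-length formula (or a Dyck-path bijection), SYT of shape 2×13 number C_13. So X = C_13 = 742900.
Reading a vote for the leader as '(' and for the other as ')' turns such a sequence into a balanced string of 6 pairs, so the count is C_6. So Y = C_6 = 132.
With 12 pairs the number of balanced bracket strings is the Catalan number C_12. So Z = C_12 = 208012.
X − Y − Z = 742900 − 132 − 208012 = 534756.

534756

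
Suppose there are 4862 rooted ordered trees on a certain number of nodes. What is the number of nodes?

Rooted ordered trees on m nodes are counted by C_{m−1}. Since C_9 = 4862, the index is 9.
So the index is 9, and the number of nodes is 9 + 1 = 10.

10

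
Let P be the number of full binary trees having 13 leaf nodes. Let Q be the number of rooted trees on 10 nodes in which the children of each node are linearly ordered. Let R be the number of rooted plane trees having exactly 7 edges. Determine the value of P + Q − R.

212445

A full binary tree with L leaves has L−1 internal nodes and is counted by C_{L−1}; L = 13 gives C_12. So P = C_12 = 208012.
Rooted ordered (plane) trees on m nodes have m−1 edges and are counted by C_{m−1}; m = 10 gives C_9. So Q = C_9 = 4862.
A rooted plane tree with 7 edges has 8 nodes, and the count is C_7. So R = C_7 = 429.
P + Q − R = 208012 + 4862 − 429 = 212445.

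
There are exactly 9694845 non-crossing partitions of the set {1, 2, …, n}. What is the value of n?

Non-crossing partitions of [n] are counted by C_n, and C_15 = 9694845.

15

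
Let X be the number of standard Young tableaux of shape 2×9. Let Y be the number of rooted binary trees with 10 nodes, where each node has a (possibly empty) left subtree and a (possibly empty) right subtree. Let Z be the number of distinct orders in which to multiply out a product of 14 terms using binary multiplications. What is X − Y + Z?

730966

Standard Young tableaux of shape 2×n are counted by C_n; here n = 9. So X = C_9 = 4862.
There are C_n binary search tree shapes on n keys; with n = 10 that is C_10. So Y = C_10 = 16796.
Parenthesizations of m factors correspond to full binary trees with m leaves, counted by C_{m−1}; m = 14 gives C_13. So Z = C_13 = 742900.
X − Y + Z = 4862 − 16796 + 742900 = 730966.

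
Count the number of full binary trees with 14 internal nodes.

Full binary trees with n internal nodes are counted by C_n; here n = 14.
C_14 = C(28,14)/15 = 40116600/15 = 2674440.

2674440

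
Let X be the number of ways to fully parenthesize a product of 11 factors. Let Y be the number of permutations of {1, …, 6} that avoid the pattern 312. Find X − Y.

Bracketing 11 factors into binary products is counted by C_{11−1} = C_10. So X = C_10 = 16796.
Permutations of [n] avoiding any single length-3 pattern are counted by C_n; here n = 6. So Y = C_6 = 132.
X − Y = 16796 − 132 = 16664.

16664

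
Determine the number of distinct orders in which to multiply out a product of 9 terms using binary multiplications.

1430

Parenthesizations of m factors correspond to full binary trees with m leaves, counted by C_{m−1}; m = 9 gives C_8.
C_8 = C(16,8)/9 = 12870/9 = 1430.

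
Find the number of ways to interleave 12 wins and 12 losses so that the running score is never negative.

208012

Ballot sequences with n votes each where one side never trails are Dyck words, counted by C_n; here n = 12.
C_12 = C(24,12)/13 = 2704156/13 = 208012.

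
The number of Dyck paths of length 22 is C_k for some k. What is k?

11

Paths of 11 up- and 11 down-steps that never dip below the axis are Dyck paths; their count is C_11.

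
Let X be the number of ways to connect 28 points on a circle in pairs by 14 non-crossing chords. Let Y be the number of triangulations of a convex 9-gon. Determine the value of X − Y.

Pairing 28 circle points by 14 non-crossing chords gives C_14 matchings. So X = C_14 = 2674440.
A convex 9-gon is triangulated into 7 triangles, and the number of such triangulations is the Catalan number C_{9−2} = C_7. So Y = C_7 = 429.
X − Y = 2674440 − 429 = 2674011.

2674011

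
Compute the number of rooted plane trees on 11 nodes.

16796

Rooted ordered (plane) trees on m nodes have m−1 edges and are counted by C_{m−1}; m = 11 gives C_10.
C_10 = 16796.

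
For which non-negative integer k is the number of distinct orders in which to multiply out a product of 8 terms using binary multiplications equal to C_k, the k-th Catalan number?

7

Bracketing 8 factors into binary products is counted by C_{8−1} = C_7.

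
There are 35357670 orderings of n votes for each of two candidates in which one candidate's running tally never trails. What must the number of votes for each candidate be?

Such ballot sequences with n votes each are counted by C_n, and C_16 = 35357670.

16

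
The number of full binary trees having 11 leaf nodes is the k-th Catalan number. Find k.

A full binary tree with L leaves has L−1 internal nodes and is counted by C_{L−1}; L = 11 gives C_10.

10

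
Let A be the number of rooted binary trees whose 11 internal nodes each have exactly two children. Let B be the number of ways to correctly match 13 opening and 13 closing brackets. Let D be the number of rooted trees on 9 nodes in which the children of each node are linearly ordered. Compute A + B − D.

800256

Full binary trees with n internal nodes are counted by C_n; here n = 11. So A = C_11 = 58786.
With 13 pairs the number of balanced bracket strings is the Catalan number C_13. So B = C_13 = 742900.
A rooted plane tree on 9 nodes has 8 edges, and such trees are counted by C_8. So D = C_8 = 1430.
A + B − D = 58786 + 742900 − 1430 = 800256.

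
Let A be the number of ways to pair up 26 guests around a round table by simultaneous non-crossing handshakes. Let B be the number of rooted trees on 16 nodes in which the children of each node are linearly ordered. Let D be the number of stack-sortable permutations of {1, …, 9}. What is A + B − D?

Non-crossing handshake pairings of 2n people are counted by C_n; 26 people gives n = 13. So A = C_13 = 742900.
Rooted ordered (plane) trees on m nodes have m−1 edges and are counted by C_{m−1}; m = 16 gives C_15. So B = C_15 = 9694845.
Stack-sortable permutations are exactly the 231-avoiding ones, counted by C_n; here n = 9. So D = C_9 = 4862.
A + B − D = 742900 + 9694845 − 4862 = 10432883.

10432883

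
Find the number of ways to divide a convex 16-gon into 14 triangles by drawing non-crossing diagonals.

2674440

Triangulations of a convex m-gon are counted by C_{m−2}; with m = 16 this is C_14.
C_14 = C(28,14)/15 = 40116600/15 = 2674440.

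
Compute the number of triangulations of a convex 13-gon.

58786

A convex 13-gon is triangulated into 11 triangles, and the number of such triangulations is the Catalan number C_{13−2} = C_11.
C_11 = 58786.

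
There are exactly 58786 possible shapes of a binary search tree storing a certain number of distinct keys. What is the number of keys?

11

Binary search tree shapes on n keys are counted by C_n; 58786 = C_11.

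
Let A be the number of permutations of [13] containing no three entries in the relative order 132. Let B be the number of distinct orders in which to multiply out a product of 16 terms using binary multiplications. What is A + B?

Permutations of [n] avoiding any single length-3 pattern are counted by C_n; here n = 13. So A = C_13 = 742900.
Parenthesizations of m factors correspond to full binary trees with m leaves, counted by C_{m−1}; m = 16 gives C_15. So B = C_15 = 9694845.
A + B = 742900 + 9694845 = 10437745.

10437745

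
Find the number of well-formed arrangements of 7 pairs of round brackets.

A balanced arrangement of 7 bracket pairs is a Dyck word of semilength 7, so the count is C_7.
C_7 = C_6 · 2(2·6+1)/(6+2) = 132 · 26/8 = 429.

429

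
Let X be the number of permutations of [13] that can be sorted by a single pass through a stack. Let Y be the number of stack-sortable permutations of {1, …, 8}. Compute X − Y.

By Knuth's characterisation, the stack-sortable permutations of length 13 are the 231-avoiders, numbering C_13. So X = C_13 = 742900.
Stack-sortable permutations are exactly the 231-avoiding ones, counted by C_n; here n = 8. So Y = C_8 = 1430.
X − Y = 742900 − 1430 = 741470.

741470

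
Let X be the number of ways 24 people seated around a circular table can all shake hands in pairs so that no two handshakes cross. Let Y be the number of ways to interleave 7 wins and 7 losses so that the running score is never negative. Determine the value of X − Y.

207583

With 24 = 2·12 people, non-crossing handshake pairings are non-crossing perfect matchings on a circle, counted by C_12. So X = C_12 = 208012.
Ballot sequences with n votes each where one side never trails are Dyck words, counted by C_n; here n = 7. So Y = C_7 = 429.
X − Y = 208012 − 429 = 207583.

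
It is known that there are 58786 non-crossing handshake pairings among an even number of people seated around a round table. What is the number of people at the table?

Non-crossing handshake pairings of 2n people are counted by C_n. Since C_11 = 58786, the index is 11.
So n = 11, and there are 2n = 22 people.

22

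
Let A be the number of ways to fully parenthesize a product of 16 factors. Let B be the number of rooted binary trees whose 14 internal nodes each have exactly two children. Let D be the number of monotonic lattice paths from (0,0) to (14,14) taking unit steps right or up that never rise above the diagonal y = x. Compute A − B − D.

Parenthesizations of m factors correspond to full binary trees with m leaves, counted by C_{m−1}; m = 16 gives C_15. So A = C_15 = 9694845.
The number of full binary trees on 14 internal nodes is the Catalan number C_14. So B = C_14 = 2674440.
Sub-diagonal monotone paths from (0,0) to (14,14) biject with Dyck paths of semilength 14, giving C_14. So D = C_14 = 2674440.
A − B − D = 9694845 − 2674440 − 2674440 = 4345965.

4345965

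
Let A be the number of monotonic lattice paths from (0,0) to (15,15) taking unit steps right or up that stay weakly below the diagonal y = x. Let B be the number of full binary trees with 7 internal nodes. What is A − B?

Monotone paths in an n×n grid that stay weakly below the diagonal are counted by C_n; here n = 15. So A = C_15 = 9694845.
Full binary trees with n internal nodes are counted by C_n; here n = 7. So B = C_7 = 429.
A − B = 9694845 − 429 = 9694416.

9694416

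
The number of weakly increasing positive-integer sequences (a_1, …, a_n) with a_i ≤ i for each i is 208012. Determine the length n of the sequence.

12

Such sub-staircase sequences of length n are counted by C_n; 208012 = C_12.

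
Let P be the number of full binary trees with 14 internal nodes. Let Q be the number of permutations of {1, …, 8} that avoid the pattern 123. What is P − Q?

The number of full binary trees on 14 internal nodes is the Catalan number C_14. So P = C_14 = 2674440.
Permutations of [n] avoiding any single length-3 pattern are counted by C_n; here n = 8. So Q = C_8 = 1430.
P − Q = 2674440 − 1430 = 2673010.

2673010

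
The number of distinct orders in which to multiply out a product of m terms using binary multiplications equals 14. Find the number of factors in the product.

5

Parenthesizations of m factors are counted by C_{m−1}. The Catalan number equal to 14 is C_4.
So the index is 4, and the number of factors is 4 + 1 = 5.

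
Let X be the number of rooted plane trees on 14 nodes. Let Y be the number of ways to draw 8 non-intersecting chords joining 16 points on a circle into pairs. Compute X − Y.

741470

A rooted plane tree on 14 nodes has 13 edges, and such trees are counted by C_13. So X = C_13 = 742900.
Pairing 16 circle points by 8 non-crossing chords gives C_8 matchings. So Y = C_8 = 1430.
X − Y = 742900 − 1430 = 741470.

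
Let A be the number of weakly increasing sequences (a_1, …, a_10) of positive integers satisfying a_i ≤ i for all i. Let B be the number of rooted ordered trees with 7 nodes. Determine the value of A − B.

Such sub-staircase sequences of length n are counted by C_n; here n = 10. So A = C_10 = 16796.
A rooted plane tree on 7 nodes has 6 edges, and such trees are counted by C_6. So B = C_6 = 132.
A − B = 16796 − 132 = 16664.

16664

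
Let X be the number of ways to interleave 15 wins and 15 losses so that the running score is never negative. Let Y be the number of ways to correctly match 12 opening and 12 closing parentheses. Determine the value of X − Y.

9486833

Ballot sequences with n votes each where one side never trails are Dyck words, counted by C_n; here n = 15. So X = C_15 = 9694845.
A balanced arrangement of 12 bracket pairs is a Dyck word of semilength 12, so the count is C_12. So Y = C_12 = 208012.
X − Y = 9694845 − 208012 = 9486833.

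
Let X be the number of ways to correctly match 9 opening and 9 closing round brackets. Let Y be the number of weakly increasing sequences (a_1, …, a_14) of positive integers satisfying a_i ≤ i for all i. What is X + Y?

Balanced strings of n pairs of brackets are counted by C_n; here n = 9. So X = C_9 = 4862.
Such sub-staircase sequences of length n are counted by C_n; here n = 14. So Y = C_14 = 2674440.
X + Y = 4862 + 2674440 = 2679302.

2679302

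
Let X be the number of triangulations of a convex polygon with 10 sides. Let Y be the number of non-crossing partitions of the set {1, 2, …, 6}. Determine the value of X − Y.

Triangulations of a convex m-gon are counted by C_{m−2}; with m = 10 this is C_8. So X = C_8 = 1430.
Non-crossing partitions of an n-element set are counted by C_n; here n = 6. So Y = C_6 = 132.
X − Y = 1430 − 132 = 1298.

1298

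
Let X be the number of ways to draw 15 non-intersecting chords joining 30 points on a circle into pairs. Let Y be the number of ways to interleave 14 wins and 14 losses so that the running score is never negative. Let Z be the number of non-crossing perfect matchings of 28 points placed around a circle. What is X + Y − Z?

9694845

Non-crossing perfect matchings of 2n points on a circle are counted by C_n; with 30 points, n = 15. So X = C_15 = 9694845.
Ballot sequences with n votes each where one side never trails are Dyck words, counted by C_n; here n = 14. So Y = C_14 = 2674440.
Non-crossing perfect matchings of 2n points on a circle are counted by C_n; with 28 points, n = 14. So Z = C_14 = 2674440.
X + Y − Z = 9694845 + 2674440 − 2674440 = 9694845.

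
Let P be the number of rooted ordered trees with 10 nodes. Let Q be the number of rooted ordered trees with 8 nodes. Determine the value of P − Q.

A rooted plane tree on 10 nodes has 9 edges, and such trees are counted by C_9. So P = C_9 = 4862.
Rooted ordered (plane) trees on m nodes have m−1 edges and are counted by C_{m−1}; m = 8 gives C_7. So Q = C_7 = 429.
P − Q = 4862 − 429 = 4433.

4433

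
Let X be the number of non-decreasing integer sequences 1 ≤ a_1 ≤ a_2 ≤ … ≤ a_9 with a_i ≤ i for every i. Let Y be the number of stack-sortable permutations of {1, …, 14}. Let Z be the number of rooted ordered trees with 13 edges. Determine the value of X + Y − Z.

Weakly increasing sequences with a_i ≤ i biject with Dyck paths of semilength 9, so there are C_9. So X = C_9 = 4862.
By Knuth's characterisation, the stack-sortable permutations of length 14 are the 231-avoiders, numbering C_14. So Y = C_14 = 2674440.
Rooted ordered trees with n edges are counted by C_n; here n = 13. So Z = C_13 = 742900.
X + Y − Z = 4862 + 2674440 − 742900 = 1936402.

1936402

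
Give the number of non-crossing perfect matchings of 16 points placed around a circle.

1430

Non-crossing perfect matchings of 2n points on a circle are counted by C_n; with 16 points, n = 8.
C_8 = C_7 · 2(2·7+1)/(7+2) = 429 · 30/9 = 1430.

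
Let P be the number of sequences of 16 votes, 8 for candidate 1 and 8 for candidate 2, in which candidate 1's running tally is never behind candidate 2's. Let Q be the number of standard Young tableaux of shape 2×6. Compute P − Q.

1298

Reading a vote for the leader as '(' and for the other as ')' turns such a sequence into a balanced string of 8 pairs, so the count is C_8. So P = C_8 = 1430.
Standard Young tableaux of shape 2×n are counted by C_n; here n = 6. So Q = C_6 = 132.
P − Q = 1430 − 132 = 1298.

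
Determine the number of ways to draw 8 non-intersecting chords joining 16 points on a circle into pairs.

1430

Pairing 16 circle points by 8 non-crossing chords gives C_8 matchings.
C_8 = C_7 · 2(2·7+1)/(7+2) = 429 · 30/9 = 1430.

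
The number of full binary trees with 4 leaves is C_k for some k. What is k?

A full binary tree with L leaves has L−1 internal nodes and is counted by C_{L−1}; L = 4 gives C_3.

3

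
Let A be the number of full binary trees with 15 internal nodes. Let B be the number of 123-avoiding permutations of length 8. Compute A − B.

The number of full binary trees on 15 internal nodes is the Catalan number C_15. So A = C_15 = 9694845.
For any fixed pattern of length 3, the pattern-avoiding permutations of [8] number C_8. So B = C_8 = 1430.
A − B = 9694845 − 1430 = 9693415.

9693415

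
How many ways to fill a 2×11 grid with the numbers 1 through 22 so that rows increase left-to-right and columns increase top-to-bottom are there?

Standard Young tableaux of shape 2×n are counted by C_n; here n = 11.
C_11 = C(22,11)/12 = 705432/12 = 58786.

58786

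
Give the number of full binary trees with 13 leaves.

208012

Full binary trees with 13 leaves have 13−1 = 12 internal nodes, so there are C_12 of them.
C_12 = 208012.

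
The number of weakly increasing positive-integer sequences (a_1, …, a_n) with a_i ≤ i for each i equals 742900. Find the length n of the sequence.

13

Such sub-staircase sequences of length n are counted by C_n. The Catalan number equal to 742900 is C_13.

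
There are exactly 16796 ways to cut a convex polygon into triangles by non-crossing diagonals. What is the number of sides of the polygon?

12

Triangulations of a convex m-gon are counted by C_{m−2}. Since C_10 = 16796, the index is 10.
So m − 2 = 10, giving m = 12 sides.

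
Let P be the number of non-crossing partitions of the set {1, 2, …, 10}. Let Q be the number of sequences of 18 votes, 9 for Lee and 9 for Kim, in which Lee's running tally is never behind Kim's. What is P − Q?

The non-crossing partitions of [10] form a lattice of size C_10. So P = C_10 = 16796.
Reading a vote for the leader as '(' and for the other as ')' turns such a sequence into a balanced string of 9 pairs, so the count is C_9. So Q = C_9 = 4862.
P − Q = 16796 − 4862 = 11934.

11934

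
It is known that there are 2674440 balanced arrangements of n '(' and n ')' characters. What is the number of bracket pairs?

14

Balanced strings of n bracket-pairs are counted by C_n. The Catalan number equal to 2674440 is C_14.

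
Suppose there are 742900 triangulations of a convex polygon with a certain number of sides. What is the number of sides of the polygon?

Triangulations of a convex m-gon are counted by C_{m−2}; 742900 = C_13.
So m − 2 = 13, giving m = 15 sides.

15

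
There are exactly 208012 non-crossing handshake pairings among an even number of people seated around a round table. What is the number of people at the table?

24

Non-crossing handshake pairings of 2n people are counted by C_n, and C_12 = 208012.
So n = 12, and there are 2n = 24 people.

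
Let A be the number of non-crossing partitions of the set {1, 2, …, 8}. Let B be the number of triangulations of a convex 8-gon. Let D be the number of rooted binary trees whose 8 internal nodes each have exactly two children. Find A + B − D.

132

Non-crossing partitions of an n-element set are counted by C_n; here n = 8. So A = C_8 = 1430.
The number of triangulations of an 8-gon is the Catalan number C_6 (index = sides − 2). So B = C_6 = 132.
Full binary trees with n internal nodes are counted by C_n; here n = 8. So D = C_8 = 1430.
A + B − D = 1430 + 132 − 1430 = 132.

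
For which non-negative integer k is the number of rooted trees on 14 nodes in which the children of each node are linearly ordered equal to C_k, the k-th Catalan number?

Rooted ordered (plane) trees on m nodes have m−1 edges and are counted by C_{m−1}; m = 14 gives C_13.

13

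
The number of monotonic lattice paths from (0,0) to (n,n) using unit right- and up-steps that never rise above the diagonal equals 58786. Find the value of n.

Such diagonal-avoiding paths in an n×n grid are counted by C_n. The Catalan number equal to 58786 is C_11.

11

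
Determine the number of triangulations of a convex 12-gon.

A convex 12-gon is triangulated into 10 triangles, and the number of such triangulations is the Catalan number C_{12−2} = C_10.
C_10 = C(20,10)/11 = 184756/11 = 16796.

16796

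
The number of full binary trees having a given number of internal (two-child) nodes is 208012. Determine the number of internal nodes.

Full binary trees with n internal nodes are counted by C_n; 208012 = C_12.

12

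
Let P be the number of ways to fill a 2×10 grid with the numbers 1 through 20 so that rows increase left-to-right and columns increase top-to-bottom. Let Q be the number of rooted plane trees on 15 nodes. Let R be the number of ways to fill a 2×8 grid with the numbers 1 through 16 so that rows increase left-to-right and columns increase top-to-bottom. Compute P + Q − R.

2689806

By the hook-length formula (or a Dyck-path bijection), SYT of shape 2×10 number C_10. So P = C_10 = 16796.
A rooted plane tree on 15 nodes has 14 edges, and such trees are counted by C_14. So Q = C_14 = 2674440.
By the hook-length formula (or a Dyck-path bijection), SYT of shape 2×8 number C_8. So R = C_8 = 1430.
P + Q − R = 16796 + 2674440 − 1430 = 2689806.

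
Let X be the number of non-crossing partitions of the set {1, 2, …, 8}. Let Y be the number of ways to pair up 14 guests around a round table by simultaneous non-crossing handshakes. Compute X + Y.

1859

The non-crossing partitions of [8] form a lattice of size C_8. So X = C_8 = 1430.
Non-crossing handshake pairings of 2n people are counted by C_n; 14 people gives n = 7. So Y = C_7 = 429.
X + Y = 1430 + 429 = 1859.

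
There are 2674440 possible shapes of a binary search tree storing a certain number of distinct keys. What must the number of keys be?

Binary search tree shapes on n keys are counted by C_n. Since C_14 = 2674440, the index is 14.

14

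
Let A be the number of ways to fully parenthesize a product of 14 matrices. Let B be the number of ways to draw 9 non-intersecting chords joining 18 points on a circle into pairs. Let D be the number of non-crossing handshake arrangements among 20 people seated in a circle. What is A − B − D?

721242

Bracketing 14 factors into binary products is counted by C_{14−1} = C_13. So A = C_13 = 742900.
Pairing 18 circle points by 9 non-crossing chords gives C_9 matchings. So B = C_9 = 4862.
With 20 = 2·10 people, non-crossing handshake pairings are non-crossing perfect matchings on a circle, counted by C_10. So D = C_10 = 16796.
A − B − D = 742900 − 4862 − 16796 = 721242.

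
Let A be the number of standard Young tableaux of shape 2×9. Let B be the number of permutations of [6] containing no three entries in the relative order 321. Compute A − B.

4730

Standard Young tableaux of shape 2×n are counted by C_n; here n = 9. So A = C_9 = 4862.
For any fixed pattern of length 3, the pattern-avoiding permutations of [6] number C_6. So B = C_6 = 132.
A − B = 4862 − 132 = 4730.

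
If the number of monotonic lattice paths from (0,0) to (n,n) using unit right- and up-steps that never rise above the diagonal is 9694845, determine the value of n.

Such diagonal-avoiding paths in an n×n grid are counted by C_n, and C_15 = 9694845.

15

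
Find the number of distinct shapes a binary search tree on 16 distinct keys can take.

Rooted binary trees with 16 nodes (each child slot possibly empty) number C_16.
C_16 = C(32,16)/17 = 601080390/17 = 35357670.

35357670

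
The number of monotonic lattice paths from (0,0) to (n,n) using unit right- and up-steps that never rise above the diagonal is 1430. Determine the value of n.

8

Such diagonal-avoiding paths in an n×n grid are counted by C_n, and C_8 = 1430.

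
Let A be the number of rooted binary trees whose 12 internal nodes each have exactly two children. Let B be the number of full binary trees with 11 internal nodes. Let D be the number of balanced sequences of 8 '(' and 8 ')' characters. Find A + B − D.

The number of full binary trees on 12 internal nodes is the Catalan number C_12. So A = C_12 = 208012.
The number of full binary trees on 11 internal nodes is the Catalan number C_11. So B = C_11 = 58786.
With 8 pairs the number of balanced bracket strings is the Catalan number C_8. So D = C_8 = 1430.
A + B − D = 208012 + 58786 − 1430 = 265368.

265368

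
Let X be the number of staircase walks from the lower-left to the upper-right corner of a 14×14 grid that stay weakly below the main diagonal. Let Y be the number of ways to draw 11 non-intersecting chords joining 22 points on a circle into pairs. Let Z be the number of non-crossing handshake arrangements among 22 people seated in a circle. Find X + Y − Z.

Sub-diagonal monotone paths from (0,0) to (14,14) biject with Dyck paths of semilength 14, giving C_14. So X = C_14 = 2674440.
Non-crossing perfect matchings of 2n points on a circle are counted by C_n; with 22 points, n = 11. So Y = C_11 = 58786.
With 22 = 2·11 people, non-crossing handshake pairings are non-crossing perfect matchings on a circle, counted by C_11. So Z = C_11 = 58786.
X + Y − Z = 2674440 + 58786 − 58786 = 2674440.

2674440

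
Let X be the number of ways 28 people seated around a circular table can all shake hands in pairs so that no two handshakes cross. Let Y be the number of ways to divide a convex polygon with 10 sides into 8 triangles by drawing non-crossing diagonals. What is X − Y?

Non-crossing handshake pairings of 2n people are counted by C_n; 28 people gives n = 14. So X = C_14 = 2674440.
Triangulations of a convex m-gon are counted by C_{m−2}; with m = 10 this is C_8. So Y = C_8 = 1430.
X − Y = 2674440 − 1430 = 2673010.

2673010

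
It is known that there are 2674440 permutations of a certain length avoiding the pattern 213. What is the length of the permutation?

14

Permutations of [n] avoiding a fixed length-3 pattern are counted by C_n. The Catalan number equal to 2674440 is C_14.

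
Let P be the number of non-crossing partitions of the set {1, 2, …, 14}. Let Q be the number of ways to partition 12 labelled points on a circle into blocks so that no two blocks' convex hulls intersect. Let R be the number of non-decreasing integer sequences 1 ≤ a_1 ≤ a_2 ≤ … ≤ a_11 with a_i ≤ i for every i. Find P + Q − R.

Non-crossing partitions of an n-element set are counted by C_n; here n = 14. So P = C_14 = 2674440.
Non-crossing partitions of an n-element set are counted by C_n; here n = 12. So Q = C_12 = 208012.
Weakly increasing sequences with a_i ≤ i biject with Dyck paths of semilength 11, so there are C_11. So R = C_11 = 58786.
P + Q − R = 2674440 + 208012 − 58786 = 2823666.

2823666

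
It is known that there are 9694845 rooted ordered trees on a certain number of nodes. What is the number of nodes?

Rooted ordered trees on m nodes are counted by C_{m−1}, and C_15 = 9694845.
So the index is 15, and the number of nodes is 15 + 1 = 16.

16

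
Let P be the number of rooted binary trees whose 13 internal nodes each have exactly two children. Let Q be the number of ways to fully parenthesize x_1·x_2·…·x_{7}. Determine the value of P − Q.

Full binary trees with n internal nodes are counted by C_n; here n = 13. So P = C_13 = 742900.
Ways to associate a product of 7 factors correspond to binary trees on 7 leaves, so the count is C_6. So Q = C_6 = 132.
P − Q = 742900 − 132 = 742768.

742768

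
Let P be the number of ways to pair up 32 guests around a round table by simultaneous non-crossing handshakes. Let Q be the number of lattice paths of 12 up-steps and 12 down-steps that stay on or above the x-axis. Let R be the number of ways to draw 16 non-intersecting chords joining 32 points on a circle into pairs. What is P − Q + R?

With 32 = 2·16 people, non-crossing handshake pairings are non-crossing perfect matchings on a circle, counted by C_16. So P = C_16 = 35357670.
A Dyck path with 12 up-steps and 12 down-steps has semilength 12, so there are C_12 of them. So Q = C_12 = 208012.
Pairing 32 circle points by 16 non-crossing chords gives C_16 matchings. So R = C_16 = 35357670.
P − Q + R = 35357670 − 208012 + 35357670 = 70507328.

70507328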